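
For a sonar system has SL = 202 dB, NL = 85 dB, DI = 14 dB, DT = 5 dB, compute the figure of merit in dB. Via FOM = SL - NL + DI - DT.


FOM = SL - NL + DI - DT = 202 - 85 + 14 - 5 = 126

126 dB


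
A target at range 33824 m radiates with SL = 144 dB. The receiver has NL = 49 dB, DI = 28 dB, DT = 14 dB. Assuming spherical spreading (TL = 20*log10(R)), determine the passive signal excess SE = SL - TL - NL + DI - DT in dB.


Step 1: TL = 20*log10(33824) = 90.58 dB
Step 2: SE = 144 - 90.58 - 49 + 28 - 14 = 18.42

18.42 dB


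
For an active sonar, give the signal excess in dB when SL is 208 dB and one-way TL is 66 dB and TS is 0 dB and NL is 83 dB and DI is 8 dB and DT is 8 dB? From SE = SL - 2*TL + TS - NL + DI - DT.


SE = SL - 2*TL + TS - NL + DI - DT = 208 - 2*66 + (0) - 83 + 8 - 8 = -7

-7 dB


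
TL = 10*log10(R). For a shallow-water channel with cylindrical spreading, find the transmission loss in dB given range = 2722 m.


34.35 dB


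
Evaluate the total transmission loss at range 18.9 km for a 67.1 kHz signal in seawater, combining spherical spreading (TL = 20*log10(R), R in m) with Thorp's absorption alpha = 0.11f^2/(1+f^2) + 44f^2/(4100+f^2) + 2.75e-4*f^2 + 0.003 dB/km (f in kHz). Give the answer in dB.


Step 1 (Thorp): alpha = 0.11*4502.41/(1+4502.41) + 44*4502.41/(4100+4502.41) + 2.75e-4*4502.41 + 0.003 = 24.3803 dB/km
Step 2: TL_spread = 20*log10(18900) = 85.53 dB
Step 3: TL_abs = alpha*R = 24.3803 * 18.9 = 460.79 dB
Step 4: TL_total = 85.53 + 460.79 = 546.32

546.32 dB


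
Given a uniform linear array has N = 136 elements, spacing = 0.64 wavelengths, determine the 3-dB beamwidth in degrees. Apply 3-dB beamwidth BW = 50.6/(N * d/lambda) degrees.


0.58 deg


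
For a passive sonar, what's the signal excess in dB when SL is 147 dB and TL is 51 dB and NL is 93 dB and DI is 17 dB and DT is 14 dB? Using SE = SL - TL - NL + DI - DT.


6 dB


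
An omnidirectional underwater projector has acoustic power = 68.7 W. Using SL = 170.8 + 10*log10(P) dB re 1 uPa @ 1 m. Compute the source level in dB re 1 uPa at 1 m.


SL = 170.8 + 10*log10(68.7) = 170.8 + 18.37 = 189.17

189.17 dB


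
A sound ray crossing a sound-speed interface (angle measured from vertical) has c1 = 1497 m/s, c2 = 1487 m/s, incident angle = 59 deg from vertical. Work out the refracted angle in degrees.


sin(theta2) = (c2/c1)*sin(theta1) = (1487/1497)*sin(59 deg) = 0.85144
theta2 = arcsin(0.85144) = 58.37

58.37 deg


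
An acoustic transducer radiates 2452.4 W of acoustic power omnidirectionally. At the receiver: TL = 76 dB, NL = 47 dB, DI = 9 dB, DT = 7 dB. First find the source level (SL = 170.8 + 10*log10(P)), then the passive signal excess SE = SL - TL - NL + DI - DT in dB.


Step 1: SL = 170.8 + 10*log10(2452.4) = 204.7 dB
Step 2: SE = SL - TL - NL + DI - DT = 204.7 - 76 - 47 + 9 - 7 = 83.7

83.7 dB


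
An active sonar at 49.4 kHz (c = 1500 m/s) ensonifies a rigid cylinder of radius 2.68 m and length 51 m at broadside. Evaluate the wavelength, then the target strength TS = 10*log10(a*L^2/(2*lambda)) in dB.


Step 1: lambda = c/f = 1500/49400 = 0.03036 m
Step 2: TS = 10*log10(a*L^2/(2*lambda)) = 10*log10(2.68*51^2/(2*0.03036)) = 50.6

50.6 dB


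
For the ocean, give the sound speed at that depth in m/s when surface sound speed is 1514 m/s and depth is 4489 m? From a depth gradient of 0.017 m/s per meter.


c = 1514 + 0.017 * 4489 = 1590.313

1590.313 m/s


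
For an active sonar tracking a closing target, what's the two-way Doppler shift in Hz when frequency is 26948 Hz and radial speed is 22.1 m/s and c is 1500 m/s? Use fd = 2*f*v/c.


fd = 2*f*v/c = 2 * 26948 * 22.1 / 1500 = 794.07

794.07 Hz


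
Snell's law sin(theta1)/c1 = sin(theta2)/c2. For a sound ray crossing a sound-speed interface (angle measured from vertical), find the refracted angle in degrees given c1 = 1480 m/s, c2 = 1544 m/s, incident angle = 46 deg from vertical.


sin(theta2) = (c2/c1)*sin(theta1) = (1544/1480)*sin(46 deg) = 0.75045
theta2 = arcsin(0.75045) = 48.63

48.63 deg


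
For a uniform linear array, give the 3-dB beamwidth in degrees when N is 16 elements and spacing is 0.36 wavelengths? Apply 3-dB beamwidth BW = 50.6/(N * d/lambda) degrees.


BW = 50.6 / (16 * 0.36) = 50.6 / 5.76 = 8.78

8.78 deg


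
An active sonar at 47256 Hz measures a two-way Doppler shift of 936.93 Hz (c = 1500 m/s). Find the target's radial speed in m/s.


From fd = 2*f*v/c, v = c*fd/(2*f) = 1500 * 936.93 / (2*47256) = 14.87

14.87 m/s


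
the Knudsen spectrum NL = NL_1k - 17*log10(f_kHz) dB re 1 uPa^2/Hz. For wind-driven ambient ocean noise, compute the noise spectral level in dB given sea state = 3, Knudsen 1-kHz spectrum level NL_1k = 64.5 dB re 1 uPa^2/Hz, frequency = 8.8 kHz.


NL = NL_1k - 17*log10(f_kHz) = 64.5 - 17*log10(8.8) = 64.5 - (16.06) = 48.44

48.44 dB


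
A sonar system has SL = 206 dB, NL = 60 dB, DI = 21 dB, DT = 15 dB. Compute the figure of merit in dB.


152 dB


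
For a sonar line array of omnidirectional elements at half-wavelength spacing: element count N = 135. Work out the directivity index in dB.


21.3 dB


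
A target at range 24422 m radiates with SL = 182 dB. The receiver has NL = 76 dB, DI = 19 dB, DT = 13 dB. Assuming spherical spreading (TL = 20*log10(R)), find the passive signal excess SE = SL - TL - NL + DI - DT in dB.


24.24 dB


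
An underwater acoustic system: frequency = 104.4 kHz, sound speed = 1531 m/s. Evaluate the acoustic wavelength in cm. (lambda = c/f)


1.47 cm


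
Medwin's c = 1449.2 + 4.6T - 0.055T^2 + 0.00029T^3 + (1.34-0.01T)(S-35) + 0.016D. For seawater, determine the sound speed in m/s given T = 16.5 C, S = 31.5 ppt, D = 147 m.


c = 1449.2 + 4.6*16.5 - 0.055*16.5^2 + 0.00029*16.5^3 + (1.34 - 0.01*16.5)*(31.5 - 35) + 0.016*147 = 1509.67

1509.67 m/s


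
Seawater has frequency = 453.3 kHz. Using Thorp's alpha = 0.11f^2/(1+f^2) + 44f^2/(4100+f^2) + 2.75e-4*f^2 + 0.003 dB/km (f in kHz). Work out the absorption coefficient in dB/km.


f^2 = 205480.89
alpha = 0.11*205480.89/(1+205480.89) + 44*205480.89/(4100+205480.89) + 2.75e-4*205480.89 + 0.003 = 99.759

99.759 dB/km


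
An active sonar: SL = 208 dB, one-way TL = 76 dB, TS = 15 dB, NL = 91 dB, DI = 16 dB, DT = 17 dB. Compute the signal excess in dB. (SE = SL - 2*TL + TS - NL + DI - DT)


SE = SL - 2*TL + TS - NL + DI - DT = 208 - 2*76 + (15) - 91 + 16 - 17 = -21

-21 dB


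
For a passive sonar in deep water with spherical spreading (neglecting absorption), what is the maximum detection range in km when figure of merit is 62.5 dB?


At max range FOM = TL, so 20*log10(R) = 62.5
R = 10^(62.5/20) = 1333.52 m = 1.33 km

1.33 km


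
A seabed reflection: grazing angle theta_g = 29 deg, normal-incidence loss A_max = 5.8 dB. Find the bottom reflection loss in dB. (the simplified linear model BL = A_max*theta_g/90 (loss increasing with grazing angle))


1.87 dB


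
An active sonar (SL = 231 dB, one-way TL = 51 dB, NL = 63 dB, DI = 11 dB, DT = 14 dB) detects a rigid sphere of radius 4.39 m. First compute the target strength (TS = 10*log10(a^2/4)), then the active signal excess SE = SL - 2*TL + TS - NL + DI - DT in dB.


Step 1: TS = 10*log10(4.39^2/4) = 6.83 dB
Step 2: SE = SL - 2*TL + TS - NL + DI - DT = 231 - 2*51 + (6.83) - 63 + 11 - 14 = 69.83

69.83 dB


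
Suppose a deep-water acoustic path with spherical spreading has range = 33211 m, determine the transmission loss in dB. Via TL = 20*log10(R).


TL = 20*log10(33211) = 90.43

90.43 dB


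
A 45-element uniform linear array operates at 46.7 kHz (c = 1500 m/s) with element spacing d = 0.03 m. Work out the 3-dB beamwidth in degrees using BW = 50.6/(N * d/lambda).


1.2 deg


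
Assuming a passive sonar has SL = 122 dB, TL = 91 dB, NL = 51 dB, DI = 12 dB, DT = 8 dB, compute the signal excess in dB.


-16 dB


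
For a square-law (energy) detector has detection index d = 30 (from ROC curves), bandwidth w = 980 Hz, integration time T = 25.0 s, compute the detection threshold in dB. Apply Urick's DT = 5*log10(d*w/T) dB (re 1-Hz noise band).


DT = 5*log10(d*w/T) = 5*log10(30 * 980 / 25.0) = 5*log10(1176.0) = 15.35

15.35 dB


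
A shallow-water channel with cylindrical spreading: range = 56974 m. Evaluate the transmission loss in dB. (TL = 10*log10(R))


TL = 10*log10(56974) = 47.56

47.56 dB


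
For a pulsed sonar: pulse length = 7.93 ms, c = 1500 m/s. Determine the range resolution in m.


dR = c*tau/2 = 1500 * 7.93e-3 / 2 = 5.9475

5.9475 m


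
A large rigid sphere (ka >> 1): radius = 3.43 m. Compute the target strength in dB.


TS = 10*log10(3.43^2 / 4) = 10*log10(2.941225) = 4.69

4.69 dB


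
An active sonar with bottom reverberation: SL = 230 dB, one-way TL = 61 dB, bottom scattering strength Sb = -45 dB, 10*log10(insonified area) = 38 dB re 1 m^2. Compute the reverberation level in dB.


101 dB


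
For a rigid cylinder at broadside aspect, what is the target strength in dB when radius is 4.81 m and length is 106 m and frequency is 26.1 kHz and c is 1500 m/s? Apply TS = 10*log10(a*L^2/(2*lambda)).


lambda = 1500/26100 = 0.05747 m
TS = 10*log10(4.81*106^2/(2*0.05747)) = 56.72

56.72 dB


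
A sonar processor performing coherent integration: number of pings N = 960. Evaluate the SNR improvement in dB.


Gain = 10*log10(960) = 29.82

29.82 dB


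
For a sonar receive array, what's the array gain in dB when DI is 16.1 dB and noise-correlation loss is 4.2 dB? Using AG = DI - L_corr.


11.9 dB


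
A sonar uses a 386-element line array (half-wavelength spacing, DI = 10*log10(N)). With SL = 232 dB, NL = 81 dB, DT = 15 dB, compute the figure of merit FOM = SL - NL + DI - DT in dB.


Step 1: DI = 10*log10(386) = 25.87 dB
Step 2: FOM = SL - NL + DI - DT = 232 - 81 + 25.87 - 15 = 161.87

161.87 dB


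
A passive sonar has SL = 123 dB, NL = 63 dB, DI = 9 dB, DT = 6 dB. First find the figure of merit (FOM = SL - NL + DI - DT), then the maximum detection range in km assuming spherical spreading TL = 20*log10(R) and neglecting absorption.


Step 1: FOM = SL - NL + DI - DT = 123 - 63 + 9 - 6 = 63 dB
Step 2: at max range FOM = TL = 20*log10(R), so R = 10^(63/20) = 1412.54 m = 1.41 km

1.41 km


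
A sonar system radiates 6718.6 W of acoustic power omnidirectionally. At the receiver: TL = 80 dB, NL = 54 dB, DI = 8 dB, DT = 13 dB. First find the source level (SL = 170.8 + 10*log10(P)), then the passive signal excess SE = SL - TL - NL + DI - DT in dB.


Step 1: SL = 170.8 + 10*log10(6718.6) = 209.07 dB
Step 2: SE = SL - TL - NL + DI - DT = 209.07 - 80 - 54 + 8 - 13 = 70.07

70.07 dB


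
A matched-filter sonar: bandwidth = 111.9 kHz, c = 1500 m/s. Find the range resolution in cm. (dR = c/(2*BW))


dR = c/(2*BW) = 1500 / (2 * 111.9e3) = 0.0067 m = 0.67 cm

0.67 cm


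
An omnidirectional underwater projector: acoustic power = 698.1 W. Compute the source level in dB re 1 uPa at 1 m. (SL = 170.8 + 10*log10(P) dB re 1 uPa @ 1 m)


SL = 170.8 + 10*log10(698.1) = 170.8 + 28.44 = 199.24

199.24 dB


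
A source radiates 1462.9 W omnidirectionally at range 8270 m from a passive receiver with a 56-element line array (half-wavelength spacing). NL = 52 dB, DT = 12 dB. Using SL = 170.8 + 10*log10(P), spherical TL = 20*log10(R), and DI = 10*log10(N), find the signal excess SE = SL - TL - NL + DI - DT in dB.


77.58 dB


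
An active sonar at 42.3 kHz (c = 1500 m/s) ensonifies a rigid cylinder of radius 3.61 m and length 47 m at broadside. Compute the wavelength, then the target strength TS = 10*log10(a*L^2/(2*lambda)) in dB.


Step 1: lambda = c/f = 1500/42300 = 0.03546 m
Step 2: TS = 10*log10(a*L^2/(2*lambda)) = 10*log10(3.61*47^2/(2*0.03546)) = 50.51

50.51 dB


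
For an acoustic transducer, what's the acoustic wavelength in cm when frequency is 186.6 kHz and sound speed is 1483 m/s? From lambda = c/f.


lambda = c/f = 1483 / 186600 = 0.0079 m = 0.79 cm

0.79 cm


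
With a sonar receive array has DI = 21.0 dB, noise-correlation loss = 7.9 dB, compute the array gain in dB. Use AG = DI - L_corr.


AG = DI - L_corr = 21.0 - 7.9 = 13.1

13.1 dB


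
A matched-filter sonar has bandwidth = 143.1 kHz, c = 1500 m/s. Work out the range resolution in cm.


0.52 cm


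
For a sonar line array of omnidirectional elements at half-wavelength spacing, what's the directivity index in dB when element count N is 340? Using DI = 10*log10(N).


DI = 10*log10(340) = 25.31

25.31 dB


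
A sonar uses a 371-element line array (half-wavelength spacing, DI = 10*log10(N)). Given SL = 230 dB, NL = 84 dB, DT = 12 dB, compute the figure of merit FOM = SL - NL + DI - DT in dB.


159.69 dB


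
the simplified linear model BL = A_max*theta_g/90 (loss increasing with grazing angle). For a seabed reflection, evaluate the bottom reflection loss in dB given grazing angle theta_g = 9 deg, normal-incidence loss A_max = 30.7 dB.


3.07 dB


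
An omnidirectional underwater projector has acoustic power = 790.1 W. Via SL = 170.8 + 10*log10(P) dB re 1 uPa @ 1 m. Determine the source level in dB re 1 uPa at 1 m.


199.78 dB


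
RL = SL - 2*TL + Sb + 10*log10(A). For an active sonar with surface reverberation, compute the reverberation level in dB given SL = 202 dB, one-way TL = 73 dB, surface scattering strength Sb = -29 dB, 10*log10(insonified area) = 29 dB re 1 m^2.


56 dB


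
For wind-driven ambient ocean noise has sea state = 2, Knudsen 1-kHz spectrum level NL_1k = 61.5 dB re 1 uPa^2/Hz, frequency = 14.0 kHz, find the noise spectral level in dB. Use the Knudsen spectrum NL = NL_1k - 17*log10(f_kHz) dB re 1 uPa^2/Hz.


NL = NL_1k - 17*log10(f_kHz) = 61.5 - 17*log10(14.0) = 61.5 - (19.48) = 42.02

42.02 dB


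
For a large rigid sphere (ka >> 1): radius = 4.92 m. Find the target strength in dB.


TS = 10*log10(4.92^2 / 4) = 10*log10(6.0516) = 7.82

7.82 dB


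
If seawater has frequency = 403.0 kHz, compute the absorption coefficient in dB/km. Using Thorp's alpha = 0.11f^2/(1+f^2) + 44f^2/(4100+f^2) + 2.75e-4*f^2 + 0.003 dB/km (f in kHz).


f^2 = 162409.0
alpha = 0.11*162409.0/(1+162409.0) + 44*162409.0/(4100+162409.0) + 2.75e-4*162409.0 + 0.003 = 87.692

87.692 dB/km


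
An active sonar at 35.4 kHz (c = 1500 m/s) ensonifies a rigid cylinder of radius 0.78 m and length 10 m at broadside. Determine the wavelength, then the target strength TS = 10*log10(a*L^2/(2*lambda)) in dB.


Step 1: lambda = c/f = 1500/35400 = 0.04237 m
Step 2: TS = 10*log10(a*L^2/(2*lambda)) = 10*log10(0.78*10^2/(2*0.04237)) = 29.64

29.64 dB


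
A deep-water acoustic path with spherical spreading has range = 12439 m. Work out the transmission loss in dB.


TL = 20*log10(12439) = 81.9

81.9 dB


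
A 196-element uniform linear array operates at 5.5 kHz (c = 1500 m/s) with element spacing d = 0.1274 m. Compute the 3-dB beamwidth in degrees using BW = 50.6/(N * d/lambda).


Step 1: lambda = 1500/5500 = 0.27273 m
Step 2: d/lambda = 0.1274/0.27273 = 0.4671
Step 3: BW = 50.6/(N * d/lambda) = 50.6/(196 * 0.4671) = 0.55

0.55 deg


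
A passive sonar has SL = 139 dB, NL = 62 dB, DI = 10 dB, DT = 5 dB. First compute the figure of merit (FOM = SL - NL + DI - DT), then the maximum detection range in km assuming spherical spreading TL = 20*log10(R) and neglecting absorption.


Step 1: FOM = SL - NL + DI - DT = 139 - 62 + 10 - 5 = 82 dB
Step 2: at max range FOM = TL = 20*log10(R), so R = 10^(82/20) = 12589.25 m = 12.59 km

12.59 km


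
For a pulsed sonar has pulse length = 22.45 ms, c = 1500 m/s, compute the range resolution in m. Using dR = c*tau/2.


dR = c*tau/2 = 1500 * 22.45e-3 / 2 = 16.8375

16.8375 m


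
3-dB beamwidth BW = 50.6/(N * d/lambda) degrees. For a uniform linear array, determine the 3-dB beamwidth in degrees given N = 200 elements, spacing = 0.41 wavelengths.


0.62 deg


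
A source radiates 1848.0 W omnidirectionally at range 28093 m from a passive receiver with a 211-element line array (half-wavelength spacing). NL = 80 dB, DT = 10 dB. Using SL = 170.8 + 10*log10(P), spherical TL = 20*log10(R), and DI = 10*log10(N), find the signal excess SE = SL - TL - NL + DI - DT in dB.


Step 1: SL = 170.8 + 10*log10(1848.0) = 203.47 dB
Step 2: TL = 20*log10(28093) = 88.97 dB
Step 3: DI = 10*log10(211) = 23.24 dB
Step 4: SE = SL - TL - NL + DI - DT = 203.47 - 88.97 - 80 + 23.24 - 10 = 47.74

47.74 dB


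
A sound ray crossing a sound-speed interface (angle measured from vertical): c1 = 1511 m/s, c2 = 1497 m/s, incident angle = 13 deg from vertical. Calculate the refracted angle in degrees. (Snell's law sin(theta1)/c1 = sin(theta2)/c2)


12.88 deg


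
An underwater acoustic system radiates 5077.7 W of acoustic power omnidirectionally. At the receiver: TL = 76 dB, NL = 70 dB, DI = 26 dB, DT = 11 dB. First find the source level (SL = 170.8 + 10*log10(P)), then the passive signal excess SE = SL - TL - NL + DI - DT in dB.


Step 1: SL = 170.8 + 10*log10(5077.7) = 207.86 dB
Step 2: SE = SL - TL - NL + DI - DT = 207.86 - 76 - 70 + 26 - 11 = 76.86

76.86 dB


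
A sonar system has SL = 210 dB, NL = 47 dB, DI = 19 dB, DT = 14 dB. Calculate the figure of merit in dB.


FOM = SL - NL + DI - DT = 210 - 47 + 19 - 14 = 168

168 dB


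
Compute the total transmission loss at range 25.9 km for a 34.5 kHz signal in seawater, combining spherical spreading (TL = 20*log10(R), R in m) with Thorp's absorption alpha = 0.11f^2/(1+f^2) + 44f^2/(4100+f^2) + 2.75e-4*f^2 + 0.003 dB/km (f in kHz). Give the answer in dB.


Step 1 (Thorp): alpha = 0.11*1190.25/(1+1190.25) + 44*1190.25/(4100+1190.25) + 2.75e-4*1190.25 + 0.003 = 10.3398 dB/km
Step 2: TL_spread = 20*log10(25900) = 88.27 dB
Step 3: TL_abs = alpha*R = 10.3398 * 25.9 = 267.8 dB
Step 4: TL_total = 88.27 + 267.8 = 356.07

356.07 dB


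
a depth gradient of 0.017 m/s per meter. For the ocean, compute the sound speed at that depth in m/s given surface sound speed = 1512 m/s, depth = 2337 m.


c = 1512 + 0.017 * 2337 = 1551.729

1551.729 m/s


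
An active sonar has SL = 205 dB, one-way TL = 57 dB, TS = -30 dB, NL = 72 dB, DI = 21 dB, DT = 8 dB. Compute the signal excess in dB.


2 dB


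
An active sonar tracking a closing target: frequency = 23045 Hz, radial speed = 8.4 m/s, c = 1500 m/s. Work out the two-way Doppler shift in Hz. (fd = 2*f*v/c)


fd = 2*f*v/c = 2 * 23045 * 8.4 / 1500 = 258.1

258.1 Hz


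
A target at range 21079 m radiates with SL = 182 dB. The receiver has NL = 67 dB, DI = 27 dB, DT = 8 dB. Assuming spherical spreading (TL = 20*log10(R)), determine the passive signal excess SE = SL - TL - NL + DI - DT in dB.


47.52 dB


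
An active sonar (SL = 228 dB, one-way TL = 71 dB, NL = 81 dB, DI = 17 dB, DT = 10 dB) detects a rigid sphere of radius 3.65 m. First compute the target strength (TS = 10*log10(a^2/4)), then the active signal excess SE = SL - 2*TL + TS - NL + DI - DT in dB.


Step 1: TS = 10*log10(3.65^2/4) = 5.23 dB
Step 2: SE = SL - 2*TL + TS - NL + DI - DT = 228 - 2*71 + (5.23) - 81 + 17 - 10 = 17.23

17.23 dB


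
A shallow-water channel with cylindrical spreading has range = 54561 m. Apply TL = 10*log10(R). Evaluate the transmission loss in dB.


TL = 10*log10(54561) = 47.37

47.37 dB


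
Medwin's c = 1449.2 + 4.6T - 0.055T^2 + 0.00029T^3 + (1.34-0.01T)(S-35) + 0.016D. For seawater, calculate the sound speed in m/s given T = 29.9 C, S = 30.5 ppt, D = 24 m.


1541.02 m/s


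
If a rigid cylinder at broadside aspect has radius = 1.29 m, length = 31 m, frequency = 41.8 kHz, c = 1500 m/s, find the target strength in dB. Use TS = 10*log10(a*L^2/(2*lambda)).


lambda = 1500/41800 = 0.03589 m
TS = 10*log10(1.29*31^2/(2*0.03589)) = 42.37

42.37 dB


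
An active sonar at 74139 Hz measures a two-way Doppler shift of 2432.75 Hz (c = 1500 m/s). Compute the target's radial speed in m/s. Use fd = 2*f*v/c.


From fd = 2*f*v/c, v = c*fd/(2*f) = 1500 * 2432.75 / (2*74139) = 24.61

24.61 m/s


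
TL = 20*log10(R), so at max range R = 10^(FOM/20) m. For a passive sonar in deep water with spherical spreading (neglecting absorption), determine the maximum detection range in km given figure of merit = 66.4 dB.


2.09 km


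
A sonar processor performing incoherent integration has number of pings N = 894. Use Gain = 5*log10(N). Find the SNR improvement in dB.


Gain = 5*log10(894) = 14.76

14.76 dB


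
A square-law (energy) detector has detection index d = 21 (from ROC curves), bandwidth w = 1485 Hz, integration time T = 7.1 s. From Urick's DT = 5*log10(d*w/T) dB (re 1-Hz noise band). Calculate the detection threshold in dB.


DT = 5*log10(d*w/T) = 5*log10(21 * 1485 / 7.1) = 5*log10(4392.25) = 18.21

18.21 dB


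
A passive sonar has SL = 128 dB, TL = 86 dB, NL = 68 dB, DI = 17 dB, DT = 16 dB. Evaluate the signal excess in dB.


-25 dB


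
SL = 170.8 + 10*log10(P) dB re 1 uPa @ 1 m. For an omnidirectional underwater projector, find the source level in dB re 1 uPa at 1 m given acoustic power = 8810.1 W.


210.25 dB


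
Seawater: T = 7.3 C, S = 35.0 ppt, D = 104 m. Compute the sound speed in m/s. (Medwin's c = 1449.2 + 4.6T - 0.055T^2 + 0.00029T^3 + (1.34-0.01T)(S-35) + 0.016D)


1481.63 m/s


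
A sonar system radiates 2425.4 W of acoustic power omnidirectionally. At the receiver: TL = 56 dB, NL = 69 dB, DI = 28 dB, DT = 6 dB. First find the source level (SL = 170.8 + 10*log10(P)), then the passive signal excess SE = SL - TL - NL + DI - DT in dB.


Step 1: SL = 170.8 + 10*log10(2425.4) = 204.65 dB
Step 2: SE = SL - TL - NL + DI - DT = 204.65 - 56 - 69 + 28 - 6 = 101.65

101.65 dB


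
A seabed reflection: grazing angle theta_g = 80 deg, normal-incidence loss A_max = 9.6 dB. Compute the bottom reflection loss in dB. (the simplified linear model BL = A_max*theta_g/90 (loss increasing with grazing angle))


BL = A_max * theta_g / 90 = 9.6 * 80 / 90 = 8.53

8.53 dB


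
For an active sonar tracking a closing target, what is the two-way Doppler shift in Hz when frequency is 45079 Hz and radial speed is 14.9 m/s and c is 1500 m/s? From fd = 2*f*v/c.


fd = 2*f*v/c = 2 * 45079 * 14.9 / 1500 = 895.57

895.57 Hz


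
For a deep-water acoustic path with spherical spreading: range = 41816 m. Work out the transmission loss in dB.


92.43 dB


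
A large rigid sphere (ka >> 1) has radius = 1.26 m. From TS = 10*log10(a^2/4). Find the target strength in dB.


TS = 10*log10(1.26^2 / 4) = 10*log10(0.3969) = -4.01

-4.01 dB


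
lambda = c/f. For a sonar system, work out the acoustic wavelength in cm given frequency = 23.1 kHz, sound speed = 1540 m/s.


6.67 cm


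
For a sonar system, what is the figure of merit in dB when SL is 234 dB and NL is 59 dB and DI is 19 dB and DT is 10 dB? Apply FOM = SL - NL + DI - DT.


FOM = SL - NL + DI - DT = 234 - 59 + 19 - 10 = 184

184 dB


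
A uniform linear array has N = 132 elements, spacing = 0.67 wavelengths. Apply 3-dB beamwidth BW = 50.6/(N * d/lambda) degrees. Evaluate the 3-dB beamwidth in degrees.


BW = 50.6 / (132 * 0.67) = 50.6 / 88.44 = 0.57

0.57 deg


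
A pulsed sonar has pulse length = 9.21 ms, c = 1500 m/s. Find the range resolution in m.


dR = c*tau/2 = 1500 * 9.21e-3 / 2 = 6.9075

6.9075 m


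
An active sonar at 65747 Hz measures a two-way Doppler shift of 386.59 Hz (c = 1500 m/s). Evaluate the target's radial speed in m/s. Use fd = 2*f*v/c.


4.41 m/s


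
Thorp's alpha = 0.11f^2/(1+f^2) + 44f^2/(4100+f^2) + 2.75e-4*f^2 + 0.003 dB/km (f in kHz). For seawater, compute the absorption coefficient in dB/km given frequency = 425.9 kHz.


f^2 = 181390.81
alpha = 0.11*181390.81/(1+181390.81) + 44*181390.81/(4100+181390.81) + 2.75e-4*181390.81 + 0.003 = 93.023

93.023 dB/km


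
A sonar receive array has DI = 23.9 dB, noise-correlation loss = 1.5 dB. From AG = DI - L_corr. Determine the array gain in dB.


AG = DI - L_corr = 23.9 - 1.5 = 22.4

22.4 dB


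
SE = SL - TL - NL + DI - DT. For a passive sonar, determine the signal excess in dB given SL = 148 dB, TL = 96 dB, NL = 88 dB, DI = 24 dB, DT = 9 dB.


-21 dB


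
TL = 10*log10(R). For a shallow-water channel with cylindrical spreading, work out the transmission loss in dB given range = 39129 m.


TL = 10*log10(39129) = 45.92

45.92 dB


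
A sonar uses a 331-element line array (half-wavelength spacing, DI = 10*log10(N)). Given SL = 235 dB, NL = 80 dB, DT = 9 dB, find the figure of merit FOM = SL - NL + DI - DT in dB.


171.2 dB


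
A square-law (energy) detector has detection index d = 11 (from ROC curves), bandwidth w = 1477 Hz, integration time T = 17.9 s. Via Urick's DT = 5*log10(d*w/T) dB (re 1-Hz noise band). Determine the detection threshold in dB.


14.79 dB


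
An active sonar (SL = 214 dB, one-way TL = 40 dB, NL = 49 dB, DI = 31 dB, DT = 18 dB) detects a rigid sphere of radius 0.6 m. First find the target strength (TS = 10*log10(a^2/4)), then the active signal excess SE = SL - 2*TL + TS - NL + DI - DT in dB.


Step 1: TS = 10*log10(0.6^2/4) = -10.46 dB
Step 2: SE = SL - 2*TL + TS - NL + DI - DT = 214 - 2*40 + (-10.46) - 49 + 31 - 18 = 87.54

87.54 dB


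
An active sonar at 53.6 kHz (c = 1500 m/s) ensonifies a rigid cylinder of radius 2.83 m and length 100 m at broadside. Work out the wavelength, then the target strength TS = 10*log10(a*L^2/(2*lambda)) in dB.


Step 1: lambda = c/f = 1500/53600 = 0.02799 m
Step 2: TS = 10*log10(a*L^2/(2*lambda)) = 10*log10(2.83*100^2/(2*0.02799)) = 57.04

57.04 dB


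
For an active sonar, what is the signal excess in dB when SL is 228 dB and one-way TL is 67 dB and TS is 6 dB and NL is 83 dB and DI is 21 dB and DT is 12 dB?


SE = SL - 2*TL + TS - NL + DI - DT = 228 - 2*67 + (6) - 83 + 21 - 12 = 26

26 dB


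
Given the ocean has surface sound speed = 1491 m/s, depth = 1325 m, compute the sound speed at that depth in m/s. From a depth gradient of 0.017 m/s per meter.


c = 1491 + 0.017 * 1325 = 1513.525

1513.525 m/s


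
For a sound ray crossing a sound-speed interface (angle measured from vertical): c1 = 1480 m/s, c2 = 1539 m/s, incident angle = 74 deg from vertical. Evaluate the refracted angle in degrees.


sin(theta2) = (c2/c1)*sin(theta1) = (1539/1480)*sin(74 deg) = 0.99958
theta2 = arcsin(0.99958) = 88.34

88.34 deg


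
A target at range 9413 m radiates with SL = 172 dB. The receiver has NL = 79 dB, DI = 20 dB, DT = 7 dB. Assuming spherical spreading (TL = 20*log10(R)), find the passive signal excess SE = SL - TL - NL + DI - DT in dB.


Step 1: TL = 20*log10(9413) = 79.47 dB
Step 2: SE = 172 - 79.47 - 79 + 20 - 7 = 26.53

26.53 dB


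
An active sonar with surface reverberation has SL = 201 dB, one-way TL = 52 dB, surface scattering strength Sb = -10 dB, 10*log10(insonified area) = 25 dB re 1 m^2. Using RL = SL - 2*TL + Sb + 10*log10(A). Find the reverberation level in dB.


RL = SL - 2*TL + Sb + 10*log10(A) = 201 - 2*52 + (-10) + 25 = 112

112 dB


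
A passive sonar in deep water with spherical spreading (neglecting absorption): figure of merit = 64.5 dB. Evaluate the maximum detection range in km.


At max range FOM = TL, so 20*log10(R) = 64.5
R = 10^(64.5/20) = 1678.8 m = 1.68 km

1.68 km


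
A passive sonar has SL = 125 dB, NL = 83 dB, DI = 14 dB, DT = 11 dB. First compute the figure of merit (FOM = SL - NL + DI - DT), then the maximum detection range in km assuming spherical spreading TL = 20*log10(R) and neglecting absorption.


Step 1: FOM = SL - NL + DI - DT = 125 - 83 + 14 - 11 = 45 dB
Step 2: at max range FOM = TL = 20*log10(R), so R = 10^(45/20) = 177.83 m = 0.18 km

0.18 km


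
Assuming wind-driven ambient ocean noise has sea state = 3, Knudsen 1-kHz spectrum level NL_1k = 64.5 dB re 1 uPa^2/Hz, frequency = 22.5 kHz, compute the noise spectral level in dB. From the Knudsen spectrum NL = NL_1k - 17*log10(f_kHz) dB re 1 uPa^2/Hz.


41.51 dB


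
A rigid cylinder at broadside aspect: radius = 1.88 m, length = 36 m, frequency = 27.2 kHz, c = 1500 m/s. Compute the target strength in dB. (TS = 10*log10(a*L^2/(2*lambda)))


lambda = 1500/27200 = 0.05515 m
TS = 10*log10(1.88*36^2/(2*0.05515)) = 43.44

43.44 dB


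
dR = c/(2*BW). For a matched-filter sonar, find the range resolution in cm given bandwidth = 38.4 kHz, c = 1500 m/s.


dR = c/(2*BW) = 1500 / (2 * 38.4e3) = 0.0195 m = 1.95 cm

1.95 cm


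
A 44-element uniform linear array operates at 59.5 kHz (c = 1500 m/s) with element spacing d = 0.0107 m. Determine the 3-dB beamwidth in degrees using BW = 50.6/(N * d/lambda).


2.71 deg


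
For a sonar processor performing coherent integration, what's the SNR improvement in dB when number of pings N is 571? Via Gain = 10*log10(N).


27.57 dB


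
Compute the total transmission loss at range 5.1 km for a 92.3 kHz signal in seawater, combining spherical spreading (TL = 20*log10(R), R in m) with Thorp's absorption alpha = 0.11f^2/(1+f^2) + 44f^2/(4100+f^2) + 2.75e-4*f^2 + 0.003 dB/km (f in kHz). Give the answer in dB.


238.17 dB


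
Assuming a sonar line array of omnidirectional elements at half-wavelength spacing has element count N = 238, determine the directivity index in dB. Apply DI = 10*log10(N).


DI = 10*log10(238) = 23.77

23.77 dB


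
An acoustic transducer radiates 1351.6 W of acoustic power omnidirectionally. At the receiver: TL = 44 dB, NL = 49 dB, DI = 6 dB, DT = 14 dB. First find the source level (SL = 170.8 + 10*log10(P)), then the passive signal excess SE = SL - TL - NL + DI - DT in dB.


Step 1: SL = 170.8 + 10*log10(1351.6) = 202.11 dB
Step 2: SE = SL - TL - NL + DI - DT = 202.11 - 44 - 49 + 6 - 14 = 101.11

101.11 dB


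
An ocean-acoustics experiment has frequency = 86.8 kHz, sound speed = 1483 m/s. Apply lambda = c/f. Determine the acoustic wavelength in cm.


lambda = c/f = 1483 / 86800 = 0.0171 m = 1.71 cm

1.71 cm


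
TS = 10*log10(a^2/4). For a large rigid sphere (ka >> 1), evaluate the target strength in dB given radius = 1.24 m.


TS = 10*log10(1.24^2 / 4) = 10*log10(0.3844) = -4.15

-4.15 dB


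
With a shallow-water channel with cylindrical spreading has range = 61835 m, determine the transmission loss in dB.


TL = 10*log10(61835) = 47.91

47.91 dB


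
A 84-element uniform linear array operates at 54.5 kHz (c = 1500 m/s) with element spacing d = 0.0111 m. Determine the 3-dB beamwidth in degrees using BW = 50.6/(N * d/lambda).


Step 1: lambda = 1500/54500 = 0.02752 m
Step 2: d/lambda = 0.0111/0.02752 = 0.4033
Step 3: BW = 50.6/(N * d/lambda) = 50.6/(84 * 0.4033) = 1.49

1.49 deg


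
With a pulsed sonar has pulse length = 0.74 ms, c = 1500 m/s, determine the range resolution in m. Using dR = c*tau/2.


dR = c*tau/2 = 1500 * 0.74e-3 / 2 = 0.555

0.555 m


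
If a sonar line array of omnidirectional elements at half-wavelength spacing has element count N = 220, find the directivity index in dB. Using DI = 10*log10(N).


DI = 10*log10(220) = 23.42

23.42 dB


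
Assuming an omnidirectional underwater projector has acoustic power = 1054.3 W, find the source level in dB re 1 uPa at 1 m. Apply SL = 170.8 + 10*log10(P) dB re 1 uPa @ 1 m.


201.03 dB


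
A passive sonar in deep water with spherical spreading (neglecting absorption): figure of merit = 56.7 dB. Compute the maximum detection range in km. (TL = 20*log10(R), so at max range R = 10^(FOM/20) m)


At max range FOM = TL, so 20*log10(R) = 56.7
R = 10^(56.7/20) = 683.91 m = 0.68 km

0.68 km


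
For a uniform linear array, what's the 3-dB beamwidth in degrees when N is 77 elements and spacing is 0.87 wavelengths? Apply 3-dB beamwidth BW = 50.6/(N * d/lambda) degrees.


BW = 50.6 / (77 * 0.87) = 50.6 / 66.99 = 0.76

0.76 deg


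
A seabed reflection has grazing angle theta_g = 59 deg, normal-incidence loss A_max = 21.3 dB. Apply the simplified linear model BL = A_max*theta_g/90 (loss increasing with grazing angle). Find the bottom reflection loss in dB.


BL = A_max * theta_g / 90 = 21.3 * 59 / 90 = 13.96

13.96 dB


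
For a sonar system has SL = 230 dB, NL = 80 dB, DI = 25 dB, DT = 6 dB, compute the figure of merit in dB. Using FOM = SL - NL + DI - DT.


FOM = SL - NL + DI - DT = 230 - 80 + 25 - 6 = 169

169 dB


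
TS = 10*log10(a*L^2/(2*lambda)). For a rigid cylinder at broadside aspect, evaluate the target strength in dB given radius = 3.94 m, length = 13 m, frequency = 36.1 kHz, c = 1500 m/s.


lambda = 1500/36100 = 0.04155 m
TS = 10*log10(3.94*13^2/(2*0.04155)) = 39.04

39.04 dB


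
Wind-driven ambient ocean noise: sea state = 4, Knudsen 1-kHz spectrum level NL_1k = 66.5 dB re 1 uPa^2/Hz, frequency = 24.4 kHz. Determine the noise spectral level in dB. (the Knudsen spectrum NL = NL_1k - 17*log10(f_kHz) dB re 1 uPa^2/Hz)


NL = NL_1k - 17*log10(f_kHz) = 66.5 - 17*log10(24.4) = 66.5 - (23.59) = 42.91

42.91 dB


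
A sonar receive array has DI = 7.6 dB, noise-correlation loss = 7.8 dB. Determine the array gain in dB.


-0.2 dB


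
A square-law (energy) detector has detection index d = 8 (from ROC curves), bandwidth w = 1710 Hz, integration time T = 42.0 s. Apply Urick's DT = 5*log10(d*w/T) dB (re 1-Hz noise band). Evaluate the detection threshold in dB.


12.56 dB


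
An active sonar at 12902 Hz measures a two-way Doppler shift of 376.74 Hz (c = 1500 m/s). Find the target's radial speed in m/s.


From fd = 2*f*v/c, v = c*fd/(2*f) = 1500 * 376.74 / (2*12902) = 21.9

21.9 m/s


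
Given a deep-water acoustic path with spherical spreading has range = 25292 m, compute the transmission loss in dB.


TL = 20*log10(25292) = 88.06

88.06 dB


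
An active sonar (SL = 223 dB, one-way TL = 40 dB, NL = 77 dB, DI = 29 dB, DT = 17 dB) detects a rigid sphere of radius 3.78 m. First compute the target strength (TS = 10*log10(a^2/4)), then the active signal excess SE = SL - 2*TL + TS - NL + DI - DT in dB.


Step 1: TS = 10*log10(3.78^2/4) = 5.53 dB
Step 2: SE = SL - 2*TL + TS - NL + DI - DT = 223 - 2*40 + (5.53) - 77 + 29 - 17 = 83.53

83.53 dB


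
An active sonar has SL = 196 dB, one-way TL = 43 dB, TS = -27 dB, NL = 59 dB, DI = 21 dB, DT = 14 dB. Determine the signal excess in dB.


31 dB


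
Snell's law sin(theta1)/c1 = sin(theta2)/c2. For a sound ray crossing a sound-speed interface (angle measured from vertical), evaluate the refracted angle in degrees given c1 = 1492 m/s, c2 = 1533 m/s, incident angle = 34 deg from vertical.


sin(theta2) = (c2/c1)*sin(theta1) = (1533/1492)*sin(34 deg) = 0.57456
theta2 = arcsin(0.57456) = 35.07

35.07 deg


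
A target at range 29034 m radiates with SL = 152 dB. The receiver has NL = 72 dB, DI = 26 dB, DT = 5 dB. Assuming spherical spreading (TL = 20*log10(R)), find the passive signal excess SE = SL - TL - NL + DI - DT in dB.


11.74 dB


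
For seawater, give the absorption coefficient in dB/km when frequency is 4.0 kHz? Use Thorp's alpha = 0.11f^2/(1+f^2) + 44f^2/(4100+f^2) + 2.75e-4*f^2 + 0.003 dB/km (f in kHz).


f^2 = 16.0
alpha = 0.11*16.0/(1+16.0) + 44*16.0/(4100+16.0) + 2.75e-4*16.0 + 0.003 = 0.282

0.282 dB/km


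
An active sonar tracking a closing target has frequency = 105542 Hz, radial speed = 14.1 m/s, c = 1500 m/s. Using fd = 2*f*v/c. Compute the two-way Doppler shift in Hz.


fd = 2*f*v/c = 2 * 105542 * 14.1 / 1500 = 1984.19

1984.19 Hz


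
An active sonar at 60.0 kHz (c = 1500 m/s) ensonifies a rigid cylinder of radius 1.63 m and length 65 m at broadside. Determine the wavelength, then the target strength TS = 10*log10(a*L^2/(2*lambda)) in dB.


Step 1: lambda = c/f = 1500/60000 = 0.025 m
Step 2: TS = 10*log10(a*L^2/(2*lambda)) = 10*log10(1.63*65^2/(2*0.025)) = 51.39

51.39 dB


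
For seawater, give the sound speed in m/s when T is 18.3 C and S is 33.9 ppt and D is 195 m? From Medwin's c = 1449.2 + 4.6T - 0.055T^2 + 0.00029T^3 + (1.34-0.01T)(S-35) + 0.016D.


1518.59 m/s


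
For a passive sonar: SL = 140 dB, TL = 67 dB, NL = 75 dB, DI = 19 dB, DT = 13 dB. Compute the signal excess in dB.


SE = SL - TL - NL + DI - DT = 140 - 67 - 75 + 19 - 13 = 4

4 dB


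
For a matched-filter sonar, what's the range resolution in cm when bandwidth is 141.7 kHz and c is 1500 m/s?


dR = c/(2*BW) = 1500 / (2 * 141.7e3) = 0.0053 m = 0.53 cm

0.53 cm


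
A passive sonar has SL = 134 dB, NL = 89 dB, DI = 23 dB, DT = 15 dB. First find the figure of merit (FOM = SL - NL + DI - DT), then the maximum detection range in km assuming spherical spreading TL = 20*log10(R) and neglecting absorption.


Step 1: FOM = SL - NL + DI - DT = 134 - 89 + 23 - 15 = 53 dB
Step 2: at max range FOM = TL = 20*log10(R), so R = 10^(53/20) = 446.68 m = 0.45 km

0.45 km


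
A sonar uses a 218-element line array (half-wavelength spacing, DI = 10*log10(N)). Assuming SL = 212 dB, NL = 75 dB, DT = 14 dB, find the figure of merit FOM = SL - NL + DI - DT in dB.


146.38 dB


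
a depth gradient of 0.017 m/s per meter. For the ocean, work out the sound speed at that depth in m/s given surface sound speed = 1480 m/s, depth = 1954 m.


c = 1480 + 0.017 * 1954 = 1513.218

1513.218 m/s


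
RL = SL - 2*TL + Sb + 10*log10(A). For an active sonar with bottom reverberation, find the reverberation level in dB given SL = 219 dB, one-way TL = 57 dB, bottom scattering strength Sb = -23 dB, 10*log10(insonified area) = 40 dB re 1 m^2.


RL = SL - 2*TL + Sb + 10*log10(A) = 219 - 2*57 + (-23) + 40 = 122

122 dB


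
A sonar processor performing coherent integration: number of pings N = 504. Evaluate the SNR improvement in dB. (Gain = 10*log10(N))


Gain = 10*log10(504) = 27.02

27.02 dB


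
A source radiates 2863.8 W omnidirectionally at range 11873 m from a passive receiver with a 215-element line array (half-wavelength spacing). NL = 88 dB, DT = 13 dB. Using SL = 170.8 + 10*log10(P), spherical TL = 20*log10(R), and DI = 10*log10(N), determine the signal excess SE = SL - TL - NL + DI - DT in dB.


46.2 dB


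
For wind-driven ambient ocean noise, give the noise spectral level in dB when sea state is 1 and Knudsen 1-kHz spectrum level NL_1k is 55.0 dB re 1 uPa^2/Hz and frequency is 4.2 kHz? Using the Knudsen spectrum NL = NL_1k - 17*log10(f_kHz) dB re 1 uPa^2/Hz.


NL = NL_1k - 17*log10(f_kHz) = 55.0 - 17*log10(4.2) = 55.0 - (10.6) = 44.4

44.4 dB


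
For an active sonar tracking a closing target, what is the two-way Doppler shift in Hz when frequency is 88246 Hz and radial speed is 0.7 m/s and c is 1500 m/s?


82.36 Hz


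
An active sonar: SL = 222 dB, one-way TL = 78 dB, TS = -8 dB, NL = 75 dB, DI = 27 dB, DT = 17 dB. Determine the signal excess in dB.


SE = SL - 2*TL + TS - NL + DI - DT = 222 - 2*78 + (-8) - 75 + 27 - 17 = -7

-7 dB


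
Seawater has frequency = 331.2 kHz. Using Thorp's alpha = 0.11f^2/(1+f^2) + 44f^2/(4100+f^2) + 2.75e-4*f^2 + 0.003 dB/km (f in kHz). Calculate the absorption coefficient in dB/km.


f^2 = 109693.44
alpha = 0.11*109693.44/(1+109693.44) + 44*109693.44/(4100+109693.44) + 2.75e-4*109693.44 + 0.003 = 72.693

72.693 dB/km


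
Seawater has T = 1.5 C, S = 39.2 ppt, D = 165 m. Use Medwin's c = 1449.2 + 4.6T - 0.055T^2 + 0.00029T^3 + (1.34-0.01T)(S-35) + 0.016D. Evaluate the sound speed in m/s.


c = 1449.2 + 4.6*1.5 - 0.055*1.5^2 + 0.00029*1.5^3 + (1.34 - 0.01*1.5)*(39.2 - 35) + 0.016*165 = 1464.18

1464.18 m/s


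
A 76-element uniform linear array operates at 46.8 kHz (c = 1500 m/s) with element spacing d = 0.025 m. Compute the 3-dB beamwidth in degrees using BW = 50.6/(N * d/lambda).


0.85 deg


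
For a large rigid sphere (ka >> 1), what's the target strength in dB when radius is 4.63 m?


TS = 10*log10(4.63^2 / 4) = 10*log10(5.359225) = 7.29

7.29 dB


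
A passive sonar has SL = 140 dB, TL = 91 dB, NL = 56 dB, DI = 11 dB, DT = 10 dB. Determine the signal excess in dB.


SE = SL - TL - NL + DI - DT = 140 - 91 - 56 + 11 - 10 = -6

-6 dB
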